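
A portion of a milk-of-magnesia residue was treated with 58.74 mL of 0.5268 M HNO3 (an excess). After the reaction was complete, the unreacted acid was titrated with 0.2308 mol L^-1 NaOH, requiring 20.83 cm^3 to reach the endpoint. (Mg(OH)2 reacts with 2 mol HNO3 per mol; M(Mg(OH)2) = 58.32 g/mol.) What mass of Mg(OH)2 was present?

Total n(HNO3) added = 0.5268 x 0.05874 = 0.03094 mol.
n(NaOH) used = 0.2308 x 0.02083 = 0.004808 mol, which equals the excess n(HNO3).
So n(HNO3) consumed by the sample = 0.03094 - 0.004808 = 0.02614 mol.
n(Mg(OH)2) = 0.02614 / 2 = 0.01307 mol.
mass = 0.01307 mol x 58.32 g/mol = 0.762 g.

0.762 g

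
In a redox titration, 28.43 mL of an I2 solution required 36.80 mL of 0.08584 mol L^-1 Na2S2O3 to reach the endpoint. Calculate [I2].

0.0556 M

n(Na2S2O3) = 0.08584 x 0.03680 = 0.003159 mol.
From the balanced equation, 2 mol Na2S2O3 reacts with 1 mol I2, so n(I2) = 0.003159 x 1/2 = 0.001579 mol.
[I2] = 0.001579 / 0.02843 L = 0.0556 M.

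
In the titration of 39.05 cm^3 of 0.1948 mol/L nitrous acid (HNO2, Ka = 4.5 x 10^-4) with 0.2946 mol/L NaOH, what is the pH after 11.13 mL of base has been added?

Initial n(HNO2) = 0.1948 x 0.03905 = 0.007607 mol.
n(NaOH) added = 0.2946 x 0.01113 = 0.003279 mol, converting that many moles of HNO2 to NO2-.
Remaining n(HNO2) = 0.004328 mol; n(NO2-) = 0.003279 mol.
By Henderson-Hasselbalch, pH = pKa + log([A^-]/[HA]) = 3.35 + log(0.003279/0.004328) = 3.35 + (-0.12) = 3.23.

3.23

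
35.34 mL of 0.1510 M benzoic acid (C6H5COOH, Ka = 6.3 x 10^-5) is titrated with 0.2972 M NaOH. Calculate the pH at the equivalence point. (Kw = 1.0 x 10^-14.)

8.60

n(C6H5COOH) = 0.1510 x 0.03534 = 0.005336 mol; V(NaOH) at equivalence = 0.005336/0.2972 = 0.01796 L.
At equivalence all the acid is converted to C6H5COO-; total volume = 0.03534 + 0.01796 = 0.05330 L, so [C6H5COO-] = 0.005336/0.05330 = 0.1001 M.
Kb = Kw/Ka = 1.0e-14 / 6.3 x 10^-5 = 1.59e-10.
[OH^-] = sqrt(Kb x [C6H5COO-]) = sqrt(1.59e-10 x 0.1001) = 3.99e-6 M.
pOH = 5.40, so pH = 14.00 - 5.40 = 8.60.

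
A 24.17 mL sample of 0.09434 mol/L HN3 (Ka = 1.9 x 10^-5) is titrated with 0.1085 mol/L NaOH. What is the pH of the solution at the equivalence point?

n(HN3) = 0.09434 x 0.02417 = 0.002280 mol; V(NaOH) at equivalence = 0.002280/0.1085 = 0.02102 L.
At equivalence all the acid is converted to N3-; total volume = 0.02417 + 0.02102 = 0.04519 L, so [N3-] = 0.002280/0.04519 = 0.05046 M.
Kb = Kw/Ka = 1.0e-14 / 1.9 x 10^-5 = 5.26e-10.
[OH^-] = sqrt(Kb x [N3-]) = sqrt(5.26e-10 x 0.05046) = 5.15e-6 M.
pOH = 5.29, so pH = 14.00 - 5.29 = 8.71.

8.71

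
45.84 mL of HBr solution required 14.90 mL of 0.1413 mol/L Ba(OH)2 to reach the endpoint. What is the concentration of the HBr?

n(Ba(OH)2) delivered = 0.1413 x 0.01490 = 0.002105 mol.
The reaction is 2 HBr + 1 Ba(OH)2, so n(HBr) = 0.002105 x 2/1 = 0.004211 mol.
[HBr] = 0.004211 mol / 0.04584 L = 0.0919 M.

0.0919 M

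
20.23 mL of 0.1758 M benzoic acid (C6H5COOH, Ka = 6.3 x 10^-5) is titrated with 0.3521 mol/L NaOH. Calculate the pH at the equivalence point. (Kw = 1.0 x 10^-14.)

n(C6H5COOH) = 0.1758 x 0.02023 = 0.003556 mol; V(NaOH) at equivalence = 0.003556/0.3521 = 0.01010 L.
At equivalence all the acid is converted to C6H5COO-; total volume = 0.02023 + 0.01010 = 0.03033 L, so [C6H5COO-] = 0.003556/0.03033 = 0.1173 M.
Kb = Kw/Ka = 1.0e-14 / 6.3 x 10^-5 = 1.59e-10.
[OH^-] = sqrt(Kb x [C6H5COO-]) = sqrt(1.59e-10 x 0.1173) = 4.31e-6 M.
pOH = 5.37, so pH = 14.00 - 5.37 = 8.63.

8.63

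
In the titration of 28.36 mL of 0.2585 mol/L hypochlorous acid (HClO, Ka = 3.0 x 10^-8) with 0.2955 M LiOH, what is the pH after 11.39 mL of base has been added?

Initial n(HClO) = 0.2585 x 0.02836 = 0.007331 mol.
n(LiOH) added = 0.2955 x 0.01139 = 0.003366 mol, converting that many moles of HClO to ClO-.
Remaining n(HClO) = 0.003965 mol; n(ClO-) = 0.003366 mol.
By Henderson-Hasselbalch, pH = pKa + log([A^-]/[HA]) = 7.52 + log(0.003366/0.003965) = 7.52 + (-0.07) = 7.45.

7.45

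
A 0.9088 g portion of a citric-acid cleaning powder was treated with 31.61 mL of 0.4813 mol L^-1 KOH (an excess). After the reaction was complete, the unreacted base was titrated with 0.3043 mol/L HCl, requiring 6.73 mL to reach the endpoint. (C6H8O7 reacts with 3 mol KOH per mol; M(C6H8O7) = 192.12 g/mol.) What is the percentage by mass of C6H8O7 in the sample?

Total n(KOH) added = 0.4813 x 0.03161 = 0.01521 mol.
n(HCl) used = 0.3043 x 0.006730 = 0.002048 mol, which equals the excess n(KOH).
So n(KOH) consumed by the sample = 0.01521 - 0.002048 = 0.01317 mol.
n(C6H8O7) = 0.01317 / 3 = 0.004389 mol.
mass C6H8O7 = 0.004389 x 192.12 = 0.8431 g, so %C6H8O7 = 0.8431/0.9088 x 100 = 92.8%.

92.8%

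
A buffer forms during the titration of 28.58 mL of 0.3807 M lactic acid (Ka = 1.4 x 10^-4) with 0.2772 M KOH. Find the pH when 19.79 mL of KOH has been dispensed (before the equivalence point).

3.86

Initial n(HC3H5O3) = 0.3807 x 0.02858 = 0.01088 mol.
n(KOH) added = 0.2772 x 0.01979 = 0.005486 mol, converting that many moles of HC3H5O3 to C3H5O3-.
Remaining n(HC3H5O3) = 0.005395 mol; n(C3H5O3-) = 0.005486 mol.
By Henderson-Hasselbalch, pH = pKa + log([A^-]/[HA]) = 3.85 + log(0.005486/0.005395) = 3.85 + (+0.01) = 3.86.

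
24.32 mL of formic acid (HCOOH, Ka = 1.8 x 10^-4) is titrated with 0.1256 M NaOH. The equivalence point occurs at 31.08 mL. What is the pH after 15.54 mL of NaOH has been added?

15.54 mL is exactly half the equivalence volume (31.08/2), i.e. the half-equivalence point.
There, n(HA) = n(A^-), so pH = pKa = -log(1.8 x 10^-4) = 3.74.

3.74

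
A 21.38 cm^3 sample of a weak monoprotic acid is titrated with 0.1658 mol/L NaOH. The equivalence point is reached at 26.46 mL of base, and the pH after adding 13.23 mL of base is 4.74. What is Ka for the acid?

1.8 x 10^-5

13.23 mL is half of the equivalence volume, so this is the half-equivalence point where [HA] = [A^-].
At half-equivalence pH = pKa, so pKa = 4.74.
Ka = 10^(-4.74) = 1.8 x 10^-5.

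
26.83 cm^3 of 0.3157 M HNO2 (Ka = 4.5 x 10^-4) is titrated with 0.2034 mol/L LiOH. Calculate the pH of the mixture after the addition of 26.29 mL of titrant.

3.58

Initial n(HNO2) = 0.3157 x 0.02683 = 0.008470 mol.
n(LiOH) added = 0.2034 x 0.02629 = 0.005347 mol, converting that many moles of HNO2 to NO2-.
Remaining n(HNO2) = 0.003123 mol; n(NO2-) = 0.005347 mol.
By Henderson-Hasselbalch, pH = pKa + log([A^-]/[HA]) = 3.35 + log(0.005347/0.003123) = 3.35 + (+0.23) = 3.58.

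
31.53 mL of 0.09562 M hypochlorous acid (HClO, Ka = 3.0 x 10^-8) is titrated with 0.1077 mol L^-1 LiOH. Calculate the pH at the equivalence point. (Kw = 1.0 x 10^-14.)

n(HClO) = 0.09562 x 0.03153 = 0.003015 mol; V(LiOH) at equivalence = 0.003015/0.1077 = 0.02799 L.
At equivalence all the acid is converted to ClO-; total volume = 0.03153 + 0.02799 = 0.05952 L, so [ClO-] = 0.003015/0.05952 = 0.05065 M.
Kb = Kw/Ka = 1.0e-14 / 3.0 x 10^-8 = 3.33e-7.
[OH^-] = sqrt(Kb x [ClO-]) = sqrt(3.33e-7 x 0.05065) = 0.000130 M.
pOH = 3.89, so pH = 14.00 - 3.89 = 10.11.

10.11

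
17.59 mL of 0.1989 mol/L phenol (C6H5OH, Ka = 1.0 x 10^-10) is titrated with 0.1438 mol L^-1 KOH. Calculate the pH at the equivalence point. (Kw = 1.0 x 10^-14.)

n(C6H5OH) = 0.1989 x 0.01759 = 0.003499 mol; V(KOH) at equivalence = 0.003499/0.1438 = 0.02433 L.
At equivalence all the acid is converted to C6H5O-; total volume = 0.01759 + 0.02433 = 0.04192 L, so [C6H5O-] = 0.003499/0.04192 = 0.08346 M.
Kb = Kw/Ka = 1.0e-14 / 1.0 x 10^-10 = 0.000100.
[OH^-] = sqrt(Kb x [C6H5O-]) = sqrt(0.000100 x 0.08346) = 0.00289 M.
pOH = 2.54, so pH = 14.00 - 2.54 = 11.46.

11.46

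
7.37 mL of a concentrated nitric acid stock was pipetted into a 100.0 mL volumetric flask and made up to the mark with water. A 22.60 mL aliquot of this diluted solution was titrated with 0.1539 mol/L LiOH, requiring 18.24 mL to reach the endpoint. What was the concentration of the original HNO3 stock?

1.69 M

n(LiOH) = 0.1539 x 0.01824 = 0.002807 mol.
n(HNO3) in the aliquot = 0.002807 mol.
[diluted HNO3] = 0.002807 / 0.02260 = 0.1242 M.
Dilution factor = 100.0/7.370 = 13.57, so [stock] = 0.1242 x 13.57 = 1.69 M.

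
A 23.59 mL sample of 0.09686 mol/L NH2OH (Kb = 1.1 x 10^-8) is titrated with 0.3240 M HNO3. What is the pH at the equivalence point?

n(NH2OH) = 0.09686 x 0.02359 = 0.002285 mol; V(HNO3) at equivalence = 0.002285/0.3240 = 0.007052 L.
At equivalence the base is fully converted to NH3OH+; total volume = 0.03064 L, so [NH3OH+] = 0.002285/0.03064 = 0.07457 M.
Ka(NH3OH+) = Kw/Kb = 1.0e-14 / 1.1 x 10^-8 = 9.09e-7.
[H^+] = sqrt(Ka x [NH3OH+]) = sqrt(9.09e-7 x 0.07457) = 0.000260 M.
pH = -log(0.000260) = 3.58.

3.58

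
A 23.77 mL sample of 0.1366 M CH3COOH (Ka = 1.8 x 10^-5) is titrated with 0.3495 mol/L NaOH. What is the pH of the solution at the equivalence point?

n(CH3COOH) = 0.1366 x 0.02377 = 0.003247 mol; V(NaOH) at equivalence = 0.003247/0.3495 = 0.009290 L.
At equivalence all the acid is converted to CH3COO-; total volume = 0.02377 + 0.009290 = 0.03306 L, so [CH3COO-] = 0.003247/0.03306 = 0.09821 M.
Kb = Kw/Ka = 1.0e-14 / 1.8 x 10^-5 = 5.56e-10.
[OH^-] = sqrt(Kb x [CH3COO-]) = sqrt(5.56e-10 x 0.09821) = 7.39e-6 M.
pOH = 5.13, so pH = 14.00 - 5.13 = 8.87.

8.87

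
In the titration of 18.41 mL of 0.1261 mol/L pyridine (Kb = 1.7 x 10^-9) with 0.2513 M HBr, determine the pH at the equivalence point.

3.15

n(C5H5N) = 0.1261 x 0.01841 = 0.002322 mol; V(HBr) at equivalence = 0.002322/0.2513 = 0.009238 L.
At equivalence the base is fully converted to C5H5NH+; total volume = 0.02765 L, so [C5H5NH+] = 0.002322/0.02765 = 0.08397 M.
Ka(C5H5NH+) = Kw/Kb = 1.0e-14 / 1.7 x 10^-9 = 5.88e-6.
[H^+] = sqrt(Ka x [C5H5NH+]) = sqrt(5.88e-6 x 0.08397) = 0.000703 M.
pH = -log(0.000703) = 3.15.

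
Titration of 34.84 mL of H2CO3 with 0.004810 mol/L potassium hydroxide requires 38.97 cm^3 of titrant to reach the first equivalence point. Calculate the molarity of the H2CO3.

0.00538 M

n(KOH) = 0.004810 x 0.03897 = 0.0001874 mol.
At the first equivalence point, 1 mol OH^- react per mol H2CO3, so n(H2CO3) = 0.0001874 / 1 = 0.0001874 mol.
[H2CO3] = 0.0001874 / 0.03484 L = 0.00538 M.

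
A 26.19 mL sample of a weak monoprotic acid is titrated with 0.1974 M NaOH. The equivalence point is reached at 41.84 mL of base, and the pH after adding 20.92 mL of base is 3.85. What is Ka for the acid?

20.92 mL is half of the equivalence volume, so this is the half-equivalence point where [HA] = [A^-].
At half-equivalence pH = pKa, so pKa = 3.85.
Ka = 10^(-3.85) = 1.4 x 10^-4.

1.4 x 10^-4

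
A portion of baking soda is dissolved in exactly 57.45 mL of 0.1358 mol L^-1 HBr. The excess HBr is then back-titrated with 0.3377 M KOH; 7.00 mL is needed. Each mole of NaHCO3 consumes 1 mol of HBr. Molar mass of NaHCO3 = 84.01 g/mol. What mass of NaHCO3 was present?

Total n(HBr) added = 0.1358 x 0.05745 = 0.007802 mol.
n(KOH) used = 0.3377 x 0.007000 = 0.002364 mol, which equals the excess n(HBr).
So n(HBr) consumed by the sample = 0.007802 - 0.002364 = 0.005438 mol.
n(NaHCO3) = 0.005438 / 1 = 0.005438 mol.
mass = 0.005438 mol x 84.01 g/mol = 0.457 g.

0.457 g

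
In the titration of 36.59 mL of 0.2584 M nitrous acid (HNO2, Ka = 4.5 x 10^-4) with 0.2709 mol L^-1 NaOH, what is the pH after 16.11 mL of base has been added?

3.28

Initial n(HNO2) = 0.2584 x 0.03659 = 0.009455 mol.
n(NaOH) added = 0.2709 x 0.01611 = 0.004364 mol, converting that many moles of HNO2 to NO2-.
Remaining n(HNO2) = 0.005091 mol; n(NO2-) = 0.004364 mol.
By Henderson-Hasselbalch, pH = pKa + log([A^-]/[HA]) = 3.35 + log(0.004364/0.005091) = 3.35 + (-0.07) = 3.28.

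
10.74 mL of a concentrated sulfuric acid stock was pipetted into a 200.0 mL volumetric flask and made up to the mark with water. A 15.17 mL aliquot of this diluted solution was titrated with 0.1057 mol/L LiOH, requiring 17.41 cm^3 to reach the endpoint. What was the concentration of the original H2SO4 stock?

1.13 M

n(LiOH) = 0.1057 x 0.01741 = 0.001840 mol.
n(H2SO4) in the aliquot = 0.001840 x 1/2 = 0.0009201 mol.
[diluted H2SO4] = 0.0009201 / 0.01517 = 0.06065 M.
Dilution factor = 200.0/10.74 = 18.62, so [stock] = 0.06065 x 18.62 = 1.13 M.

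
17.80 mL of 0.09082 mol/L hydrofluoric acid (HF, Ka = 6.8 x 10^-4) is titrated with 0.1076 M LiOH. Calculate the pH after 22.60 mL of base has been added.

12.30

n(acid) = 0.09082 x 0.01780 = 0.001617 mol; n(LiOH) added = 0.1076 x 0.02260 = 0.002432 mol.
Base is in excess by 0.002432 - 0.001617 = 0.0008152 mol in a total volume of 0.04040 L.
[OH^-] = 0.0008152/0.04040 = 0.02018 M, so pOH = 1.70 and pH = 14.00 - 1.70 = 12.30.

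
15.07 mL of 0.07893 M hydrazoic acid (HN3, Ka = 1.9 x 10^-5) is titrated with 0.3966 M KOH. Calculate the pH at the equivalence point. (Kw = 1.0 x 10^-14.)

8.77

n(HN3) = 0.07893 x 0.01507 = 0.001189 mol; V(KOH) at equivalence = 0.001189/0.3966 = 0.002999 L.
At equivalence all the acid is converted to N3-; total volume = 0.01507 + 0.002999 = 0.01807 L, so [N3-] = 0.001189/0.01807 = 0.06583 M.
Kb = Kw/Ka = 1.0e-14 / 1.9 x 10^-5 = 5.26e-10.
[OH^-] = sqrt(Kb x [N3-]) = sqrt(5.26e-10 x 0.06583) = 5.89e-6 M.
pOH = 5.23, so pH = 14.00 - 5.23 = 8.77.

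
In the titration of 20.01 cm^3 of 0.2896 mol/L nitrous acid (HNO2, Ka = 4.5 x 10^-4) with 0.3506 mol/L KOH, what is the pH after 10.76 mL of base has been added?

3.62

Initial n(HNO2) = 0.2896 x 0.02001 = 0.005795 mol.
n(KOH) added = 0.3506 x 0.01076 = 0.003772 mol, converting that many moles of HNO2 to NO2-.
Remaining n(HNO2) = 0.002022 mol; n(NO2-) = 0.003772 mol.
By Henderson-Hasselbalch, pH = pKa + log([A^-]/[HA]) = 3.35 + log(0.003772/0.002022) = 3.35 + (+0.27) = 3.62.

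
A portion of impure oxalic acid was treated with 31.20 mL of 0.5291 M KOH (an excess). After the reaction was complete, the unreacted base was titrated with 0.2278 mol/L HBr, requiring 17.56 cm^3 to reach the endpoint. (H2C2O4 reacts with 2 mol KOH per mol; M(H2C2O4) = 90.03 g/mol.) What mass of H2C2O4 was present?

0.563 g

Total n(KOH) added = 0.5291 x 0.03120 = 0.01651 mol.
n(HBr) used = 0.2278 x 0.01756 = 0.004000 mol, which equals the excess n(KOH).
So n(KOH) consumed by the sample = 0.01651 - 0.004000 = 0.01251 mol.
n(H2C2O4) = 0.01251 / 2 = 0.006254 mol.
mass = 0.006254 mol x 90.03 g/mol = 0.563 g.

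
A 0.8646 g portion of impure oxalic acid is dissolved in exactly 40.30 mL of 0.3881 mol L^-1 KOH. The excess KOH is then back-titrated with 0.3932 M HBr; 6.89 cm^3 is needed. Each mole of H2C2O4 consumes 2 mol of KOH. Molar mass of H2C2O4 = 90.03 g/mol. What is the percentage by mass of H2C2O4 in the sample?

Total n(KOH) added = 0.3881 x 0.04030 = 0.01564 mol.
n(HBr) used = 0.3932 x 0.006890 = 0.002709 mol, which equals the excess n(KOH).
So n(KOH) consumed by the sample = 0.01564 - 0.002709 = 0.01293 mol.
n(H2C2O4) = 0.01293 / 2 = 0.006466 mol.
mass H2C2O4 = 0.006466 x 90.03 = 0.5821 g, so %H2C2O4 = 0.5821/0.8646 x 100 = 67.3%.

67.3%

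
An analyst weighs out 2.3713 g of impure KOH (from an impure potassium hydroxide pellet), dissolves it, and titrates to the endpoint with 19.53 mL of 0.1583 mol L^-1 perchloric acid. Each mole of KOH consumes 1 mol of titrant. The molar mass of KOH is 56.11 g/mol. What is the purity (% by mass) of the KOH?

7.32%

n(HClO4) = 0.1583 x 0.01953 = 0.003092 mol.
n(KOH) = 0.003092 / 1 = 0.003092 mol.
mass of KOH = 0.003092 x 56.11 = 0.1735 g.
% purity = 0.1735 / 2.3713 x 100 = 7.32%.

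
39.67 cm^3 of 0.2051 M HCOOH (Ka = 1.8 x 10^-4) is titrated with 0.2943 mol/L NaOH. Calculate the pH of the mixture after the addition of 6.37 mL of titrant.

3.22

Initial n(HCOOH) = 0.2051 x 0.03967 = 0.008136 mol.
n(NaOH) added = 0.2943 x 0.006370 = 0.001875 mol, converting that many moles of HCOOH to HCOO-.
Remaining n(HCOOH) = 0.006262 mol; n(HCOO-) = 0.001875 mol.
By Henderson-Hasselbalch, pH = pKa + log([A^-]/[HA]) = 3.74 + log(0.001875/0.006262) = 3.74 + (-0.52) = 3.22.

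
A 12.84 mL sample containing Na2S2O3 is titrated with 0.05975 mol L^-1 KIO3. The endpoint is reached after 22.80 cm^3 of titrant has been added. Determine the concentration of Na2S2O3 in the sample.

n(KIO3) = 0.05975 x 0.02280 = 0.001362 mol.
From the balanced equation, 1 mol KIO3 reacts with 6 mol Na2S2O3, so n(Na2S2O3) = 0.001362 x 6/1 = 0.008174 mol.
[Na2S2O3] = 0.008174 / 0.01284 L = 0.637 M.

0.637 M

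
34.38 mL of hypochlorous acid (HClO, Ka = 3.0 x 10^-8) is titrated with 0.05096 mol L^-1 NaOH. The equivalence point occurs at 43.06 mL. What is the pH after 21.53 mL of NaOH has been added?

7.52

21.53 mL is exactly half the equivalence volume (43.06/2), i.e. the half-equivalence point.
There, n(HA) = n(A^-), so pH = pKa = -log(3.0 x 10^-8) = 7.52.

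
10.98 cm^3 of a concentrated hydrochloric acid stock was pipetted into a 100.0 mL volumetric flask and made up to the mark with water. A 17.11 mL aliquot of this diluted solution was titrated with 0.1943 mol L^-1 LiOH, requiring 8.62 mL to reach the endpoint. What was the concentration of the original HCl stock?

0.892 M

n(LiOH) = 0.1943 x 0.008620 = 0.001675 mol.
n(HCl) in the aliquot = 0.001675 mol.
[diluted HCl] = 0.001675 / 0.01711 = 0.09789 M.
Dilution factor = 100.0/10.98 = 9.107, so [stock] = 0.09789 x 9.107 = 0.892 M.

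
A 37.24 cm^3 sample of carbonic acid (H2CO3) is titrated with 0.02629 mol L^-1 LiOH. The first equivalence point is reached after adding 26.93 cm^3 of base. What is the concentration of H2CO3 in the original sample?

n(LiOH) = 0.02629 x 0.02693 = 0.0007080 mol.
At the first equivalence point, 1 mol OH^- react per mol H2CO3, so n(H2CO3) = 0.0007080 / 1 = 0.0007080 mol.
[H2CO3] = 0.0007080 / 0.03724 L = 0.0190 M.

0.0190 M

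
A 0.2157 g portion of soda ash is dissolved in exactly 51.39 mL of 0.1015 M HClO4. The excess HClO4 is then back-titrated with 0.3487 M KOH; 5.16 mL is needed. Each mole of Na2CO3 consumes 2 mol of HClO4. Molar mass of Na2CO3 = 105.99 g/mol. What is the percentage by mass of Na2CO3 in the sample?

83.9%

Total n(HClO4) added = 0.1015 x 0.05139 = 0.005216 mol.
n(KOH) used = 0.3487 x 0.005160 = 0.001799 mol, which equals the excess n(HClO4).
So n(HClO4) consumed by the sample = 0.005216 - 0.001799 = 0.003417 mol.
n(Na2CO3) = 0.003417 / 2 = 0.001708 mol.
mass Na2CO3 = 0.001708 x 105.99 = 0.1811 g, so %Na2CO3 = 0.1811/0.2157 x 100 = 83.9%.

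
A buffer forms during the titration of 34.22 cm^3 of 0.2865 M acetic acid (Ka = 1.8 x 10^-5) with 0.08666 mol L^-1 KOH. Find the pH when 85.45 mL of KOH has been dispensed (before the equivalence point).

Initial n(CH3COOH) = 0.2865 x 0.03422 = 0.009804 mol.
n(KOH) added = 0.08666 x 0.08545 = 0.007405 mol, converting that many moles of CH3COOH to CH3COO-.
Remaining n(CH3COOH) = 0.002399 mol; n(CH3COO-) = 0.007405 mol.
By Henderson-Hasselbalch, pH = pKa + log([A^-]/[HA]) = 4.74 + log(0.007405/0.002399) = 4.74 + (+0.49) = 5.23.

5.23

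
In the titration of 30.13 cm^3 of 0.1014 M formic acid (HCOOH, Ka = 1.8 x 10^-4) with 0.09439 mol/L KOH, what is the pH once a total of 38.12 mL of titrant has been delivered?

11.90

n(acid) = 0.1014 x 0.03013 = 0.003055 mol; n(KOH) added = 0.09439 x 0.03812 = 0.003598 mol.
Base is in excess by 0.003598 - 0.003055 = 0.0005430 mol in a total volume of 0.06825 L.
[OH^-] = 0.0005430/0.06825 = 0.007956 M, so pOH = 2.10 and pH = 14.00 - 2.10 = 11.90.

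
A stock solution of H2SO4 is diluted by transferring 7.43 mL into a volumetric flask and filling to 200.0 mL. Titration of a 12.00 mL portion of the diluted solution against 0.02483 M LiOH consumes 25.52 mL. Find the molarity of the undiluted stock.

0.711 M

n(LiOH) = 0.02483 x 0.02552 = 0.0006337 mol.
n(H2SO4) in the aliquot = 0.0006337 x 1/2 = 0.0003168 mol.
[diluted H2SO4] = 0.0003168 / 0.01200 = 0.02640 M.
Dilution factor = 200.0/7.430 = 26.92, so [stock] = 0.02640 x 26.92 = 0.711 M.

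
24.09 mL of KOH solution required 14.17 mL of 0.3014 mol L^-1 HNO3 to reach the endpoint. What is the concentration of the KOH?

0.177 M

n(HNO3) delivered = 0.3014 x 0.01417 = 0.004271 mol.
For a 1:1 reaction, n(KOH) = 0.004271 mol.
[KOH] = 0.004271 mol / 0.02409 L = 0.177 M.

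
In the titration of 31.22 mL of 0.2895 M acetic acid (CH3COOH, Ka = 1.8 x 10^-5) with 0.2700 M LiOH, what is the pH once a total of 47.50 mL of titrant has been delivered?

12.68

n(acid) = 0.2895 x 0.03122 = 0.009038 mol; n(LiOH) added = 0.2700 x 0.04750 = 0.01283 mol.
Base is in excess by 0.01283 - 0.009038 = 0.003787 mol in a total volume of 0.07872 L.
[OH^-] = 0.003787/0.07872 = 0.04810 M, so pOH = 1.32 and pH = 14.00 - 1.32 = 12.68.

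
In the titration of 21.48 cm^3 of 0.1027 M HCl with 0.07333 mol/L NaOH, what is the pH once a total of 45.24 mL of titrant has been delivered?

12.22

n(acid) = 0.1027 x 0.02148 = 0.002206 mol; n(NaOH) added = 0.07333 x 0.04524 = 0.003317 mol.
Base is in excess by 0.003317 - 0.002206 = 0.001111 mol in a total volume of 0.06672 L.
[OH^-] = 0.001111/0.06672 = 0.01666 M, so pOH = 1.78 and pH = 14.00 - 1.78 = 12.22.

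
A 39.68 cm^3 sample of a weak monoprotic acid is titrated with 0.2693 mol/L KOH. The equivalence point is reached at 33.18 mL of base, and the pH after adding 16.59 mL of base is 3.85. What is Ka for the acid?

1.4 x 10^-4

16.59 mL is half of the equivalence volume, so this is the half-equivalence point where [HA] = [A^-].
At half-equivalence pH = pKa, so pKa = 3.85.
Ka = 10^(-3.85) = 1.4 x 10^-4.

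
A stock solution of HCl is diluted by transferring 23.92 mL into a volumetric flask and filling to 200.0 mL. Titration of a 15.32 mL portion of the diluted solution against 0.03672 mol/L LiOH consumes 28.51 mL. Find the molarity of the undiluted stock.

0.571 M

n(LiOH) = 0.03672 x 0.02851 = 0.001047 mol.
n(HCl) in the aliquot = 0.001047 mol.
[diluted HCl] = 0.001047 / 0.01532 = 0.06833 M.
Dilution factor = 200.0/23.92 = 8.361, so [stock] = 0.06833 x 8.361 = 0.571 M.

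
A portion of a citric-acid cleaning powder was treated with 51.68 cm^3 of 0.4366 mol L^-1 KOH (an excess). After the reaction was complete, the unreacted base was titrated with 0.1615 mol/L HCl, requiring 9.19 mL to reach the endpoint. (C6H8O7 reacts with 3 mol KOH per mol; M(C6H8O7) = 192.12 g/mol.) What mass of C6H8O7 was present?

Total n(KOH) added = 0.4366 x 0.05168 = 0.02256 mol.
n(HCl) used = 0.1615 x 0.009190 = 0.001484 mol, which equals the excess n(KOH).
So n(KOH) consumed by the sample = 0.02256 - 0.001484 = 0.02108 mol.
n(C6H8O7) = 0.02108 / 3 = 0.007026 mol.
mass = 0.007026 mol x 192.12 g/mol = 1.35 g.

1.35 g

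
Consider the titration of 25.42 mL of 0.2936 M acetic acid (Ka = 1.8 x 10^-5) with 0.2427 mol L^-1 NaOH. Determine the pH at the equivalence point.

n(CH3COOH) = 0.2936 x 0.02542 = 0.007463 mol; V(NaOH) at equivalence = 0.007463/0.2427 = 0.03075 L.
At equivalence all the acid is converted to CH3COO-; total volume = 0.02542 + 0.03075 = 0.05617 L, so [CH3COO-] = 0.007463/0.05617 = 0.1329 M.
Kb = Kw/Ka = 1.0e-14 / 1.8 x 10^-5 = 5.56e-10.
[OH^-] = sqrt(Kb x [CH3COO-]) = sqrt(5.56e-10 x 0.1329) = 8.59e-6 M.
pOH = 5.07, so pH = 14.00 - 5.07 = 8.93.

8.93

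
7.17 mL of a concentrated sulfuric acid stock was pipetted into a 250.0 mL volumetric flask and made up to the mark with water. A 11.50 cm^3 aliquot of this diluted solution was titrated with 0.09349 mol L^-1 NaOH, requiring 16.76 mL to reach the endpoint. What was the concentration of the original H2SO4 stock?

n(NaOH) = 0.09349 x 0.01676 = 0.001567 mol.
n(H2SO4) in the aliquot = 0.001567 x 1/2 = 0.0007834 mol.
[diluted H2SO4] = 0.0007834 / 0.01150 = 0.06813 M.
Dilution factor = 250.0/7.170 = 34.87, so [stock] = 0.06813 x 34.87 = 2.38 M.

2.38 M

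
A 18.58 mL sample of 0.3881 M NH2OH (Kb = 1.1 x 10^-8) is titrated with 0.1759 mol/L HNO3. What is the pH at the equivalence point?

3.48

n(NH2OH) = 0.3881 x 0.01858 = 0.007211 mol; V(HNO3) at equivalence = 0.007211/0.1759 = 0.04099 L.
At equivalence the base is fully converted to NH3OH+; total volume = 0.05957 L, so [NH3OH+] = 0.007211/0.05957 = 0.1210 M.
Ka(NH3OH+) = Kw/Kb = 1.0e-14 / 1.1 x 10^-8 = 9.09e-7.
[H^+] = sqrt(Ka x [NH3OH+]) = sqrt(9.09e-7 x 0.1210) = 0.000332 M.
pH = -log(0.000332) = 3.48.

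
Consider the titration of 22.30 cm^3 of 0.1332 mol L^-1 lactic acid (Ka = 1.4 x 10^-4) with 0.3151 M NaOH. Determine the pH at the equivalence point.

8.41

n(HC3H5O3) = 0.1332 x 0.02230 = 0.002970 mol; V(NaOH) at equivalence = 0.002970/0.3151 = 0.009427 L.
At equivalence all the acid is converted to C3H5O3-; total volume = 0.02230 + 0.009427 = 0.03173 L, so [C3H5O3-] = 0.002970/0.03173 = 0.09362 M.
Kb = Kw/Ka = 1.0e-14 / 1.4 x 10^-4 = 7.14e-11.
[OH^-] = sqrt(Kb x [C3H5O3-]) = sqrt(7.14e-11 x 0.09362) = 2.59e-6 M.
pOH = 5.59, so pH = 14.00 - 5.59 = 8.41.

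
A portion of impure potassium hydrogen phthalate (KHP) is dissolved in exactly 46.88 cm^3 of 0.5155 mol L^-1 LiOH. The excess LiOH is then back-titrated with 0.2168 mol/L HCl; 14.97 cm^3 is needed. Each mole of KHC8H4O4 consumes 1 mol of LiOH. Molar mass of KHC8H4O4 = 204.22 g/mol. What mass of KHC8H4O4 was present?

4.27 g

Total n(LiOH) added = 0.5155 x 0.04688 = 0.02417 mol.
n(HCl) used = 0.2168 x 0.01497 = 0.003245 mol, which equals the excess n(LiOH).
So n(LiOH) consumed by the sample = 0.02417 - 0.003245 = 0.02092 mol.
n(KHC8H4O4) = 0.02092 / 1 = 0.02092 mol.
mass = 0.02092 mol x 204.22 g/mol = 4.27 g.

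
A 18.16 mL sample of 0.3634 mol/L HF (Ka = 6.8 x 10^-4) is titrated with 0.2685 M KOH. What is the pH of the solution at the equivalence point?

8.18

n(HF) = 0.3634 x 0.01816 = 0.006599 mol; V(KOH) at equivalence = 0.006599/0.2685 = 0.02458 L.
At equivalence all the acid is converted to F-; total volume = 0.01816 + 0.02458 = 0.04274 L, so [F-] = 0.006599/0.04274 = 0.1544 M.
Kb = Kw/Ka = 1.0e-14 / 6.8 x 10^-4 = 1.47e-11.
[OH^-] = sqrt(Kb x [F-]) = sqrt(1.47e-11 x 0.1544) = 1.51e-6 M.
pOH = 5.82, so pH = 14.00 - 5.82 = 8.18.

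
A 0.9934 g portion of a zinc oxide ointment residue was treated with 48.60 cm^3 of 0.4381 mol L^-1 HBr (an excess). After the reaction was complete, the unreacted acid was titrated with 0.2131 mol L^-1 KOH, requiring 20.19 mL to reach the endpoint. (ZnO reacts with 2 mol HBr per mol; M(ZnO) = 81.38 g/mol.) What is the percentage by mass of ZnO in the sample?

Total n(HBr) added = 0.4381 x 0.04860 = 0.02129 mol.
n(KOH) used = 0.2131 x 0.02019 = 0.004302 mol, which equals the excess n(HBr).
So n(HBr) consumed by the sample = 0.02129 - 0.004302 = 0.01699 mol.
n(ZnO) = 0.01699 / 2 = 0.008495 mol.
mass ZnO = 0.008495 x 81.38 = 0.6913 g, so %ZnO = 0.6913/0.9934 x 100 = 69.6%.

69.6%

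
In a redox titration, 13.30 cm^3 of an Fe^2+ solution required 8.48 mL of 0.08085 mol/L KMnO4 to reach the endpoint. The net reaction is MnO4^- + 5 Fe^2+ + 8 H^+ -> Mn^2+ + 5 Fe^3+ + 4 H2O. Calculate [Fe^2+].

n(KMnO4) = 0.08085 x 0.008480 = 0.0006856 mol.
From the balanced equation, 1 mol KMnO4 reacts with 5 mol Fe^2+, so n(Fe^2+) = 0.0006856 x 5/1 = 0.003428 mol.
[Fe^2+] = 0.003428 / 0.01330 L = 0.258 M.

0.258 M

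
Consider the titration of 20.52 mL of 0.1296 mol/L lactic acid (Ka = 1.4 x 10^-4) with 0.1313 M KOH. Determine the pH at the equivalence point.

n(HC3H5O3) = 0.1296 x 0.02052 = 0.002659 mol; V(KOH) at equivalence = 0.002659/0.1313 = 0.02025 L.
At equivalence all the acid is converted to C3H5O3-; total volume = 0.02052 + 0.02025 = 0.04077 L, so [C3H5O3-] = 0.002659/0.04077 = 0.06522 M.
Kb = Kw/Ka = 1.0e-14 / 1.4 x 10^-4 = 7.14e-11.
[OH^-] = sqrt(Kb x [C3H5O3-]) = sqrt(7.14e-11 x 0.06522) = 2.16e-6 M.
pOH = 5.67, so pH = 14.00 - 5.67 = 8.33.

8.33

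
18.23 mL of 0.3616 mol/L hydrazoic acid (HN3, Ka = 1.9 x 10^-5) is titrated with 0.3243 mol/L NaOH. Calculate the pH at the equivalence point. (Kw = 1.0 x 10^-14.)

n(HN3) = 0.3616 x 0.01823 = 0.006592 mol; V(NaOH) at equivalence = 0.006592/0.3243 = 0.02033 L.
At equivalence all the acid is converted to N3-; total volume = 0.01823 + 0.02033 = 0.03856 L, so [N3-] = 0.006592/0.03856 = 0.1710 M.
Kb = Kw/Ka = 1.0e-14 / 1.9 x 10^-5 = 5.26e-10.
[OH^-] = sqrt(Kb x [N3-]) = sqrt(5.26e-10 x 0.1710) = 9.49e-6 M.
pOH = 5.02, so pH = 14.00 - 5.02 = 8.98.

8.98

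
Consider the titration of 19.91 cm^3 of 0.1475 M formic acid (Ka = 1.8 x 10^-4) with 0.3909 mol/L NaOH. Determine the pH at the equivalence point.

8.39

n(HCOOH) = 0.1475 x 0.01991 = 0.002937 mol; V(NaOH) at equivalence = 0.002937/0.3909 = 0.007513 L.
At equivalence all the acid is converted to HCOO-; total volume = 0.01991 + 0.007513 = 0.02742 L, so [HCOO-] = 0.002937/0.02742 = 0.1071 M.
Kb = Kw/Ka = 1.0e-14 / 1.8 x 10^-4 = 5.56e-11.
[OH^-] = sqrt(Kb x [HCOO-]) = sqrt(5.56e-11 x 0.1071) = 2.44e-6 M.
pOH = 5.61, so pH = 14.00 - 5.61 = 8.39.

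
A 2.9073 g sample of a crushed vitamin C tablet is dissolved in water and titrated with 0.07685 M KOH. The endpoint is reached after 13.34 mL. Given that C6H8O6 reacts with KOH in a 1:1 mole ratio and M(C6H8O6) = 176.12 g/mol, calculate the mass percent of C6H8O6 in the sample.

6.21%

n(KOH) = 0.07685 x 0.01334 = 0.001025 mol.
n(C6H8O6) = 0.001025 / 1 = 0.001025 mol.
mass of C6H8O6 = 0.001025 x 176.12 = 0.1806 g.
% purity = 0.1806 / 2.9073 x 100 = 6.21%.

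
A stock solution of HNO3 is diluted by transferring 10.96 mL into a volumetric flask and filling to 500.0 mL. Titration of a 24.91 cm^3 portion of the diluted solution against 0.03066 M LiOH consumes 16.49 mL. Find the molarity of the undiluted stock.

n(LiOH) = 0.03066 x 0.01649 = 0.0005056 mol.
n(HNO3) in the aliquot = 0.0005056 mol.
[diluted HNO3] = 0.0005056 / 0.02491 = 0.02030 M.
Dilution factor = 500.0/10.96 = 45.62, so [stock] = 0.02030 x 45.62 = 0.926 M.

0.926 M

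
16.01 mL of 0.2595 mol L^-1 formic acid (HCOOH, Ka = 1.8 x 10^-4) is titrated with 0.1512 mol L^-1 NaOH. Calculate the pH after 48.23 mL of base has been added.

12.69

n(acid) = 0.2595 x 0.01601 = 0.004155 mol; n(NaOH) added = 0.1512 x 0.04823 = 0.007292 mol.
Base is in excess by 0.007292 - 0.004155 = 0.003138 mol in a total volume of 0.06424 L.
[OH^-] = 0.003138/0.06424 = 0.04884 M, so pOH = 1.31 and pH = 14.00 - 1.31 = 12.69.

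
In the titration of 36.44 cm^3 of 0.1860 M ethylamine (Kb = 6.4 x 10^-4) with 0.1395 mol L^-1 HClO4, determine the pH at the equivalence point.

n(C2H5NH2) = 0.1860 x 0.03644 = 0.006778 mol; V(HClO4) at equivalence = 0.006778/0.1395 = 0.04859 L.
At equivalence the base is fully converted to C2H5NH3+; total volume = 0.08503 L, so [C2H5NH3+] = 0.006778/0.08503 = 0.07971 M.
Ka(C2H5NH3+) = Kw/Kb = 1.0e-14 / 6.4 x 10^-4 = 1.56e-11.
[H^+] = sqrt(Ka x [C2H5NH3+]) = sqrt(1.56e-11 x 0.07971) = 1.12e-6 M.
pH = -log(1.12e-6) = 5.95.

5.95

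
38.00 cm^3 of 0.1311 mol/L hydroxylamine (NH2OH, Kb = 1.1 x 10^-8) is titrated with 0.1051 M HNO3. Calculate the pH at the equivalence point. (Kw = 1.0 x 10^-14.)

n(NH2OH) = 0.1311 x 0.03800 = 0.004982 mol; V(HNO3) at equivalence = 0.004982/0.1051 = 0.04740 L.
At equivalence the base is fully converted to NH3OH+; total volume = 0.08540 L, so [NH3OH+] = 0.004982/0.08540 = 0.05833 M.
Ka(NH3OH+) = Kw/Kb = 1.0e-14 / 1.1 x 10^-8 = 9.09e-7.
[H^+] = sqrt(Ka x [NH3OH+]) = sqrt(9.09e-7 x 0.05833) = 0.000230 M.
pH = -log(0.000230) = 3.64.

3.64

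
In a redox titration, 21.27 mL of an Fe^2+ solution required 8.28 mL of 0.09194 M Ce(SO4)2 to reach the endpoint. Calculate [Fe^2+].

n(Ce(SO4)2) = 0.09194 x 0.008280 = 0.0007613 mol.
From the balanced equation, 1 mol Ce(SO4)2 reacts with 1 mol Fe^2+, so n(Fe^2+) = 0.0007613 x 1/1 = 0.0007613 mol.
[Fe^2+] = 0.0007613 / 0.02127 L = 0.0358 M.

0.0358 M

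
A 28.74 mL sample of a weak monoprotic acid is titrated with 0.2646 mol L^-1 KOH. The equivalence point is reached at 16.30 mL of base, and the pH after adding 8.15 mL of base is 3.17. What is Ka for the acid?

8.15 mL is half of the equivalence volume, so this is the half-equivalence point where [HA] = [A^-].
At half-equivalence pH = pKa, so pKa = 3.17.
Ka = 10^(-3.17) = 6.8 x 10^-4.

6.8 x 10^-4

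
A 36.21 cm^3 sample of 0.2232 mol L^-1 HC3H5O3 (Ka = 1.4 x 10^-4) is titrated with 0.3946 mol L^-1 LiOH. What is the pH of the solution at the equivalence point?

n(HC3H5O3) = 0.2232 x 0.03621 = 0.008082 mol; V(LiOH) at equivalence = 0.008082/0.3946 = 0.02048 L.
At equivalence all the acid is converted to C3H5O3-; total volume = 0.03621 + 0.02048 = 0.05669 L, so [C3H5O3-] = 0.008082/0.05669 = 0.1426 M.
Kb = Kw/Ka = 1.0e-14 / 1.4 x 10^-4 = 7.14e-11.
[OH^-] = sqrt(Kb x [C3H5O3-]) = sqrt(7.14e-11 x 0.1426) = 3.19e-6 M.
pOH = 5.50, so pH = 14.00 - 5.50 = 8.50.

8.50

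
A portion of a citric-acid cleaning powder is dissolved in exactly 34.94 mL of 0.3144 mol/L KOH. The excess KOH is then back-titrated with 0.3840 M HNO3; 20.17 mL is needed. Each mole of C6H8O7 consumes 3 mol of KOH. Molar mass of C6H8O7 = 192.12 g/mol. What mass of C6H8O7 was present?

Total n(KOH) added = 0.3144 x 0.03494 = 0.01099 mol.
n(HNO3) used = 0.3840 x 0.02017 = 0.007745 mol, which equals the excess n(KOH).
So n(KOH) consumed by the sample = 0.01099 - 0.007745 = 0.003240 mol.
n(C6H8O7) = 0.003240 / 3 = 0.001080 mol.
mass = 0.001080 mol x 192.12 g/mol = 0.207 g.

0.207 g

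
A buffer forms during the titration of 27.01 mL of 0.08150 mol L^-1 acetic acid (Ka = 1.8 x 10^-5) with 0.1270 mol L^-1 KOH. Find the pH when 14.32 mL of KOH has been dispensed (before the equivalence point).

5.42

Initial n(CH3COOH) = 0.08150 x 0.02701 = 0.002201 mol.
n(KOH) added = 0.1270 x 0.01432 = 0.001819 mol, converting that many moles of CH3COOH to CH3COO-.
Remaining n(CH3COOH) = 0.0003827 mol; n(CH3COO-) = 0.001819 mol.
By Henderson-Hasselbalch, pH = pKa + log([A^-]/[HA]) = 4.74 + log(0.001819/0.0003827) = 4.74 + (+0.68) = 5.42.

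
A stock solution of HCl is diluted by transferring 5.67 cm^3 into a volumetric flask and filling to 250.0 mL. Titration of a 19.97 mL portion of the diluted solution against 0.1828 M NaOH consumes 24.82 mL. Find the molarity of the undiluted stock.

n(NaOH) = 0.1828 x 0.02482 = 0.004537 mol.
n(HCl) in the aliquot = 0.004537 mol.
[diluted HCl] = 0.004537 / 0.01997 = 0.2272 M.
Dilution factor = 250.0/5.670 = 44.09, so [stock] = 0.2272 x 44.09 = 10.0 M.

10.0 M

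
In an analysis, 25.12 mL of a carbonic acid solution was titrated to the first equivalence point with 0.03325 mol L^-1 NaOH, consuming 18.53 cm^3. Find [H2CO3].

n(NaOH) = 0.03325 x 0.01853 = 0.0006161 mol.
At the first equivalence point, 1 mol OH^- react per mol H2CO3, so n(H2CO3) = 0.0006161 / 1 = 0.0006161 mol.
[H2CO3] = 0.0006161 / 0.02512 L = 0.0245 M.

0.0245 M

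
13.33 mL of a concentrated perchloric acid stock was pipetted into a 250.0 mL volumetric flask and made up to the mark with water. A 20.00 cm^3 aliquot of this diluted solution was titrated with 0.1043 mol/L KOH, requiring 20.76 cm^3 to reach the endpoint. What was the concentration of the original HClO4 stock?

n(KOH) = 0.1043 x 0.02076 = 0.002165 mol.
n(HClO4) in the aliquot = 0.002165 mol.
[diluted HClO4] = 0.002165 / 0.02000 = 0.1083 M.
Dilution factor = 250.0/13.33 = 18.75, so [stock] = 0.1083 x 18.75 = 2.03 M.

2.03 M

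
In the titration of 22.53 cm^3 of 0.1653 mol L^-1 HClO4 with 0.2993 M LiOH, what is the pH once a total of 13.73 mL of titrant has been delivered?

n(acid) = 0.1653 x 0.02253 = 0.003724 mol; n(LiOH) added = 0.2993 x 0.01373 = 0.004109 mol.
Base is in excess by 0.004109 - 0.003724 = 0.0003852 mol in a total volume of 0.03626 L.
[OH^-] = 0.0003852/0.03626 = 0.01062 M, so pOH = 1.97 and pH = 14.00 - 1.97 = 12.03.

12.03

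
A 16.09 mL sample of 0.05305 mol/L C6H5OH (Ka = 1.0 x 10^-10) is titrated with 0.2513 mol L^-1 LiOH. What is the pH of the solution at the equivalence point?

11.32

n(C6H5OH) = 0.05305 x 0.01609 = 0.0008536 mol; V(LiOH) at equivalence = 0.0008536/0.2513 = 0.003397 L.
At equivalence all the acid is converted to C6H5O-; total volume = 0.01609 + 0.003397 = 0.01949 L, so [C6H5O-] = 0.0008536/0.01949 = 0.04380 M.
Kb = Kw/Ka = 1.0e-14 / 1.0 x 10^-10 = 0.000100.
[OH^-] = sqrt(Kb x [C6H5O-]) = sqrt(0.000100 x 0.04380) = 0.00209 M.
pOH = 2.68, so pH = 14.00 - 2.68 = 11.32.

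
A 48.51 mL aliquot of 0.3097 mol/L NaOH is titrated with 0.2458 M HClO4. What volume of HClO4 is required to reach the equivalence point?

61.1 mL

n(NaOH) = 0.3097 mol/L x 0.04851 L = 0.01502 mol.
At equivalence n(HClO4) = n(NaOH) = 0.01502 mol.
V(HClO4) = 0.01502 / 0.2458 = 0.06112 L = 61.1 mL.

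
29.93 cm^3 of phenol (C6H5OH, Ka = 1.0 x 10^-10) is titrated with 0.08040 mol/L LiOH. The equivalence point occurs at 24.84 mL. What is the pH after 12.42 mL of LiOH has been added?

12.42 mL is exactly half the equivalence volume (24.84/2), i.e. the half-equivalence point.
There, n(HA) = n(A^-), so pH = pKa = -log(1.0 x 10^-10) = 10.00.

10.00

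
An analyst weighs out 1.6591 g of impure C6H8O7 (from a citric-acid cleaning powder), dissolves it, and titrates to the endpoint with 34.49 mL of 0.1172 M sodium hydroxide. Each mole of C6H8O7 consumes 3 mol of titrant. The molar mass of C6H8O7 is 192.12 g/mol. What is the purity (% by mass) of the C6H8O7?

n(NaOH) = 0.1172 x 0.03449 = 0.004042 mol.
n(C6H8O7) = 0.004042 / 3 = 0.001347 mol.
mass of C6H8O7 = 0.001347 x 192.12 = 0.2589 g.
% purity = 0.2589 / 1.6591 x 100 = 15.6%.

15.6%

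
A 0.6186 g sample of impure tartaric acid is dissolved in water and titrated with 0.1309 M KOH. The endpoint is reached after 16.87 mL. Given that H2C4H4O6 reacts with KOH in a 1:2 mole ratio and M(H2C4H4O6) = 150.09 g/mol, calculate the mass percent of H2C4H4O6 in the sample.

26.8%

n(KOH) = 0.1309 x 0.01687 = 0.002208 mol.
n(H2C4H4O6) = 0.002208 / 2 = 0.001104 mol.
mass of H2C4H4O6 = 0.001104 x 150.09 = 0.1657 g.
% purity = 0.1657 / 0.6186 x 100 = 26.8%.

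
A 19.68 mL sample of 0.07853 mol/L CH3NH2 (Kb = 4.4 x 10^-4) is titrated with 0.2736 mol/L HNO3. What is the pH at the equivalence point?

n(CH3NH2) = 0.07853 x 0.01968 = 0.001545 mol; V(HNO3) at equivalence = 0.001545/0.2736 = 0.005649 L.
At equivalence the base is fully converted to CH3NH3+; total volume = 0.02533 L, so [CH3NH3+] = 0.001545/0.02533 = 0.06102 M.
Ka(CH3NH3+) = Kw/Kb = 1.0e-14 / 4.4 x 10^-4 = 2.27e-11.
[H^+] = sqrt(Ka x [CH3NH3+]) = sqrt(2.27e-11 x 0.06102) = 1.18e-6 M.
pH = -log(1.18e-6) = 5.93.

5.93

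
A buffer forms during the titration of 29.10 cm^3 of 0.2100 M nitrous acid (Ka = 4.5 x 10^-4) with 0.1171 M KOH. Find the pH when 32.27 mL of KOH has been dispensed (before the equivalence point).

Initial n(HNO2) = 0.2100 x 0.02910 = 0.006111 mol.
n(KOH) added = 0.1171 x 0.03227 = 0.003779 mol, converting that many moles of HNO2 to NO2-.
Remaining n(HNO2) = 0.002332 mol; n(NO2-) = 0.003779 mol.
By Henderson-Hasselbalch, pH = pKa + log([A^-]/[HA]) = 3.35 + log(0.003779/0.002332) = 3.35 + (+0.21) = 3.56.

3.56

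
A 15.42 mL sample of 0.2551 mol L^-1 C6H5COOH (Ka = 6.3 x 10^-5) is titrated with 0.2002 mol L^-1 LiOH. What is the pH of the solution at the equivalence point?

n(C6H5COOH) = 0.2551 x 0.01542 = 0.003934 mol; V(LiOH) at equivalence = 0.003934/0.2002 = 0.01965 L.
At equivalence all the acid is converted to C6H5COO-; total volume = 0.01542 + 0.01965 = 0.03507 L, so [C6H5COO-] = 0.003934/0.03507 = 0.1122 M.
Kb = Kw/Ka = 1.0e-14 / 6.3 x 10^-5 = 1.59e-10.
[OH^-] = sqrt(Kb x [C6H5COO-]) = sqrt(1.59e-10 x 0.1122) = 4.22e-6 M.
pOH = 5.37, so pH = 14.00 - 5.37 = 8.63.

8.63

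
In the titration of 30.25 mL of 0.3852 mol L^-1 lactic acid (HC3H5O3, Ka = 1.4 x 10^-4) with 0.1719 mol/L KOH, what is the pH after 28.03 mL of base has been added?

3.70

Initial n(HC3H5O3) = 0.3852 x 0.03025 = 0.01165 mol.
n(KOH) added = 0.1719 x 0.02803 = 0.004818 mol, converting that many moles of HC3H5O3 to C3H5O3-.
Remaining n(HC3H5O3) = 0.006834 mol; n(C3H5O3-) = 0.004818 mol.
By Henderson-Hasselbalch, pH = pKa + log([A^-]/[HA]) = 3.85 + log(0.004818/0.006834) = 3.85 + (-0.15) = 3.70.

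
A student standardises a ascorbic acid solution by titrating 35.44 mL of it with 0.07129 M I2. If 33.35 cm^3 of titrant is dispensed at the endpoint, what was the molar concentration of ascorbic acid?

0.0671 M

n(I2) = 0.07129 x 0.03335 = 0.002378 mol.
From the balanced equation, 1 mol I2 reacts with 1 mol ascorbic acid, so n(ascorbic acid) = 0.002378 x 1/1 = 0.002378 mol.
[ascorbic acid] = 0.002378 / 0.03544 L = 0.0671 M.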